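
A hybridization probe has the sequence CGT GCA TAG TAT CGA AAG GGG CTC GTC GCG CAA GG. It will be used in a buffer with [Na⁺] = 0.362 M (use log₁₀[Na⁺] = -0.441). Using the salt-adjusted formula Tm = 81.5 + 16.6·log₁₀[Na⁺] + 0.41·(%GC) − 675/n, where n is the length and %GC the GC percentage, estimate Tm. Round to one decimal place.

Length n = 35. Base counts: T=6, A=8, G=13, C=8
G+C = 21, so %GC = 21/35 × 100 = 60%
Salt term: 16.6 × (-0.441) = -7.321
GC term: 0.41 × 60 = 24.6; length term: −675/35 = −19.286
Tm = 81.5 + (-7.321) + 24.6 − 19.286 = 79.493 → 79.5°C

79.5°C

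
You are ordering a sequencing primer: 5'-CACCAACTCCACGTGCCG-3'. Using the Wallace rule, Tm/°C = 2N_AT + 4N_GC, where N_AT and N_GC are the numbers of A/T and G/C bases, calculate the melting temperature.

60°C

Scanning the sequence gives T=2, A=4, G=3, C=9.
AT pairs contribute 6, GC pairs contribute 12.
Tm = 4·12 + 2·6 = 48 + 12 = 60°C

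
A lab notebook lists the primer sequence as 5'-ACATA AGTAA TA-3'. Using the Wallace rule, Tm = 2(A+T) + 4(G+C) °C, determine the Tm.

28°C

Scanning the sequence gives C=1, T=3, A=7, G=1.
A+T = 10, G+C = 2
Tm = 4·2 + 2·10 = 8 + 20 = 28°C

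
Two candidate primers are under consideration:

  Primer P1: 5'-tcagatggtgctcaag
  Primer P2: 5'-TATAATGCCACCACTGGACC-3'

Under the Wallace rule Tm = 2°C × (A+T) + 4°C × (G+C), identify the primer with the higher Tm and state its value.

Primer P1: A+T=8, G+C=8 → Tm = 2(8)+4(8) = 48°C
Primer P2: A+T=10, G+C=10 → Tm = 2(10)+4(10) = 60°C
48°C vs 60°C → primer P2 is higher.

Primer P2, 60°C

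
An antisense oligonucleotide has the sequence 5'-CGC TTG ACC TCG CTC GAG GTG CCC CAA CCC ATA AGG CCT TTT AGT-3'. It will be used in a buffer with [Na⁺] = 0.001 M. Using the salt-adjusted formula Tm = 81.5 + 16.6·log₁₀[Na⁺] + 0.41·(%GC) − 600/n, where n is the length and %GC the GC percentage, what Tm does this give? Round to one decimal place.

Length n = 45. Counting bases: C=16, G=10, A=8, T=11
G+C = 26, so %GC = 26/45 × 100 = 57.778%
Salt term: 16.6 × (-3) = -49.8
GC term: 0.41 × 57.778 = 23.689; length term: −600/45 = −13.333
Tm = 81.5 + (-49.8) + 23.689 − 13.333 = 42.056 → 42.1°C

42.1°C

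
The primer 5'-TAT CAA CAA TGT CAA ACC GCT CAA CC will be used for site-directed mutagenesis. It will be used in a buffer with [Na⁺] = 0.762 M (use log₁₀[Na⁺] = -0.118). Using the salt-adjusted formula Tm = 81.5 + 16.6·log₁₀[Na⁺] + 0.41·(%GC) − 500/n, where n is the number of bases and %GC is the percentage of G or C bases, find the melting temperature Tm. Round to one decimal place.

77.7°C

Length n = 26. Base counts: G=2, T=5, C=9, A=10
G+C = 11, so %GC = 11/26 × 100 = 42.308%
Salt term: 16.6 × (-0.118) = -1.959
GC term: 0.41 × 42.308 = 17.346; length term: −500/26 = −19.231
Tm = 81.5 + (-1.959) + 17.346 − 19.231 = 77.656 → 77.7°C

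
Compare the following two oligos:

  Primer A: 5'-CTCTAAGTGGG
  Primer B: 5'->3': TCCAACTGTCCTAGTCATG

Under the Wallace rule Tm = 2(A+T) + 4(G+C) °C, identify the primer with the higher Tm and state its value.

Primer B, 56°C

Primer A: A+T=5, G+C=6 → Tm = 2(5)+4(6) = 34°C
Primer B: A+T=10, G+C=9 → Tm = 2(10)+4(9) = 56°C
34°C vs 56°C → primer B is higher.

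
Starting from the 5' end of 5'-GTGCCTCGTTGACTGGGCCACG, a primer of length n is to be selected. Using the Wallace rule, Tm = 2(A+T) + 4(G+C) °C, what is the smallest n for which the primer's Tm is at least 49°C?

n = 16

First 15 bases: GTGCCTCGTTGACTG → Tm = 48°C (< 49°C)
First 16 bases: GTGCCTCGTTGACTGG → Tm = 52°C (≥ 49°C)
Each additional base adds 2°C (A/T) or 4°C (G/C), so Tm is non-decreasing in n; n = 16 is the first length to reach 49°C.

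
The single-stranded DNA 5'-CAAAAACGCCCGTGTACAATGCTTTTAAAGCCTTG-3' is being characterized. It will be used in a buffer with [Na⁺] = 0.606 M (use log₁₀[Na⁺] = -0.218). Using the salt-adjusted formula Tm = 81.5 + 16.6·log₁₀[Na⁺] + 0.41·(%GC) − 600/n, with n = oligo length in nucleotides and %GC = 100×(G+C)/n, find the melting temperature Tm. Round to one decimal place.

Length n = 35. Scanning the sequence gives G=6, T=9, A=11, C=9.
G+C = 15, so %GC = 15/35 × 100 = 42.857%
Salt term: 16.6 × (-0.218) = -3.619
GC term: 0.41 × 42.857 = 17.571; length term: −600/35 = −17.143
Tm = 81.5 + (-3.619) + 17.571 − 17.143 = 78.309 → 78.3°C

78.3°C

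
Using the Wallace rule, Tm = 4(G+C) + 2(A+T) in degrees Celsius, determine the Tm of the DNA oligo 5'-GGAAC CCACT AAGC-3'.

Counting bases: C=5, T=1, G=3, A=5
A+T = 6, G+C = 8
Tm = 4·8 + 2·6 = 32 + 12 = 44°C

44°C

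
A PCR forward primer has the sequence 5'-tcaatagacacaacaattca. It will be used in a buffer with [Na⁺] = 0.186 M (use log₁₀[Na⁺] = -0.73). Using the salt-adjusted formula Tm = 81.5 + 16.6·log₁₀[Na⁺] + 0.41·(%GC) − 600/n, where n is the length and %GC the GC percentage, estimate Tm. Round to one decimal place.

Length n = 20. Scanning the sequence gives G=1, A=10, T=4, C=5.
G+C = 6, so %GC = 6/20 × 100 = 30%
Salt term: 16.6 × (-0.73) = -12.118
GC term: 0.41 × 30 = 12.3; length term: −600/20 = −30
Tm = 81.5 + (-12.118) + 12.3 − 30 = 51.682 → 51.7°C

51.7°C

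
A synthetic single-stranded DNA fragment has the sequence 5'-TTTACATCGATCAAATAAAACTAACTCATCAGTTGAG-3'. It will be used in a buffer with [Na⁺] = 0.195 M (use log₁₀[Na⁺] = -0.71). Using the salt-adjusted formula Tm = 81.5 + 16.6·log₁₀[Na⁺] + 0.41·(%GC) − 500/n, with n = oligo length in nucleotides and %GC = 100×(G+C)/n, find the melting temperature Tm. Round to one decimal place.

68.4°C

Length n = 37. Base counts: G=4, C=7, A=15, T=11
G+C = 11, so %GC = 11/37 × 100 = 29.73%
Salt term: 16.6 × (-0.71) = -11.786
GC term: 0.41 × 29.73 = 12.189; length term: −500/37 = −13.514
Tm = 81.5 + (-11.786) + 12.189 − 13.514 = 68.389 → 68.4°C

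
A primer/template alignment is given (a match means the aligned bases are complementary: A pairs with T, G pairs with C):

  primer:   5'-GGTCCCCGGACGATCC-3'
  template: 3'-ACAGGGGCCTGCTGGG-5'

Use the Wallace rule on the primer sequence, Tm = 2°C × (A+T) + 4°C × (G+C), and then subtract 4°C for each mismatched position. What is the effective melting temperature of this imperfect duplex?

Primer base counts: A=2, T=2, G=5, C=7 → A+T=4, G+C=12
Perfect-match Tm = 2(4) + 4(12) = 8 + 48 = 56°C
Mismatches (positions where the bases are not complementary): 2 (at positions 1, 14)
Effective Tm = 56 − 2×4 = 56 − 8 = 48°C

48°C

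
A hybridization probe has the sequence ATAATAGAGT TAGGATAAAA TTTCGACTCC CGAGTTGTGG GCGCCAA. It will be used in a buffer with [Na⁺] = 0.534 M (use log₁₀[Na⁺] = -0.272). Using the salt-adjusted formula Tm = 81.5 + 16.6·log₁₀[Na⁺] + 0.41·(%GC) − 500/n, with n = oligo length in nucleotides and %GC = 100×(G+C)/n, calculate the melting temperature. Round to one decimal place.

Length n = 47. Scanning the sequence gives A=15, G=12, C=8, T=12.
G+C = 20, so %GC = 20/47 × 100 = 42.553%
Salt term: 16.6 × (-0.272) = -4.515
GC term: 0.41 × 42.553 = 17.447; length term: −500/47 = −10.638
Tm = 81.5 + (-4.515) + 17.447 − 10.638 = 83.794 → 83.8°C

83.8°C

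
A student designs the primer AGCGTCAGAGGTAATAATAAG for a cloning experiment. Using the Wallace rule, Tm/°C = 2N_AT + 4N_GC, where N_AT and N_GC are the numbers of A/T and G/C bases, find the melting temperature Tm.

58°C

Counting bases: A=9, G=6, C=2, T=4
A+T = 13, G+C = 8
Tm = 4·8 + 2·13 = 32 + 26 = 58°C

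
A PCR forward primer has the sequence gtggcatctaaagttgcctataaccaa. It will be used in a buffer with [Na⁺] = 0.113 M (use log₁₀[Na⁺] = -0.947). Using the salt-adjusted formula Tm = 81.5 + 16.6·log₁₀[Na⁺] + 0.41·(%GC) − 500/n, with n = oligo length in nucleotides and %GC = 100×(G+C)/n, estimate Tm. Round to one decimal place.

Length n = 27. T=7, A=9, G=5, C=6
G+C = 11, so %GC = 11/27 × 100 = 40.741%
Salt term: 16.6 × (-0.947) = -15.72
GC term: 0.41 × 40.741 = 16.704; length term: −500/27 = −18.519
Tm = 81.5 + (-15.72) + 16.704 − 18.519 = 63.965 → 64.0°C

64.0°C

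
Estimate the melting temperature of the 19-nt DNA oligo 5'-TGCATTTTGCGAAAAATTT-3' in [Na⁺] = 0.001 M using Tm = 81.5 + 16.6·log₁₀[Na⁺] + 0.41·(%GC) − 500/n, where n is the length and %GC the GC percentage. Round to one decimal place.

16.2°C

Length n = 19. C=2, G=3, A=6, T=8
G+C = 5, so %GC = 5/19 × 100 = 26.316%
Salt term: 16.6 × (-3) = -49.8
GC term: 0.41 × 26.316 = 10.79; length term: −500/19 = −26.316
Tm = 81.5 + (-49.8) + 10.79 − 26.316 = 16.174 → 16.2°C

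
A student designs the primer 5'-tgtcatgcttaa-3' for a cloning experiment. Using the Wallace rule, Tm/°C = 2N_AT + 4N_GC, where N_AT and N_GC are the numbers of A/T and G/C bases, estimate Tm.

Base counts: A=3, G=2, T=5, C=2
A+T = 8, G+C = 4
Tm = 2(8) + 4(4) = 16 + 16 = 32°C

32°C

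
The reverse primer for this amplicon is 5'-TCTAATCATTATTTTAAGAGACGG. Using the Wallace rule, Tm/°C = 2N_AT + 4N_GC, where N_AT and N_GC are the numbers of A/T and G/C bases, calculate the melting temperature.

62°C

Scanning the sequence gives A=8, G=4, T=9, C=3.
A+T = 17, G+C = 7
Tm = 4·7 + 2·17 = 28 + 34 = 62°C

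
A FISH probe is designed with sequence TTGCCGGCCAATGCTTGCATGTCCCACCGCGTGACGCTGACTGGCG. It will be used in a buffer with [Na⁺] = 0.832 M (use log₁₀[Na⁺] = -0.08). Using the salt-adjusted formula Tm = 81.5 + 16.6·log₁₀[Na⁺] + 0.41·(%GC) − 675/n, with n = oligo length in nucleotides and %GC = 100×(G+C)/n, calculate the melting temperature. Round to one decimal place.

92.2°C

Length n = 46. Scanning the sequence gives A=6, T=10, C=16, G=14.
G+C = 30, so %GC = 30/46 × 100 = 65.217%
Salt term: 16.6 × (-0.08) = -1.328
GC term: 0.41 × 65.217 = 26.739; length term: −675/46 = −14.674
Tm = 81.5 + (-1.328) + 26.739 − 14.674 = 92.237 → 92.2°C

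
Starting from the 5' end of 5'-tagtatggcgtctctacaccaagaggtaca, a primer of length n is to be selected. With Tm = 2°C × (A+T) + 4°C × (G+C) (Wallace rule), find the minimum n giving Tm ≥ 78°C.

First 25 bases: TAGTATGGCGTCTCTACACCAAGAG → Tm = 74°C (< 78°C)
First 26 bases: TAGTATGGCGTCTCTACACCAAGAGG → Tm = 78°C (≥ 78°C)
Since every base adds ≥2°C, Tm only increases with n, so the threshold is first crossed at n = 26.

n = 26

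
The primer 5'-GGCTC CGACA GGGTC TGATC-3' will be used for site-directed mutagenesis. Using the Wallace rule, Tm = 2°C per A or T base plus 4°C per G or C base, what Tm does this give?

66°C

Scanning the sequence gives A=3, C=6, T=4, G=7.
AT pairs contribute 7, GC pairs contribute 13.
Tm = 2(7) + 4(13) = 14 + 52 = 66°C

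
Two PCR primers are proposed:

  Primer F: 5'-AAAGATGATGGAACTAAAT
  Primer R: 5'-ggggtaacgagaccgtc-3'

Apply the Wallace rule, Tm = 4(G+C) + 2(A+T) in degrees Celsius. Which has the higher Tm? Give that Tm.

Primer R, 56°C

Primer F: A+T=14, G+C=5 → Tm = 2(14)+4(5) = 48°C
Primer R: A+T=6, G+C=11 → Tm = 2(6)+4(11) = 56°C
48°C vs 56°C → primer R is higher.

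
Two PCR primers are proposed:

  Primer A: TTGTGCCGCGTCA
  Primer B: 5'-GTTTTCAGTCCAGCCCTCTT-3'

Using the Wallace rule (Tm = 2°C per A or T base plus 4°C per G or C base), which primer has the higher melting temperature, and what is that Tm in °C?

Primer A: A+T=5, G+C=8 → Tm = 2(5)+4(8) = 42°C
Primer B: A+T=10, G+C=10 → Tm = 2(10)+4(10) = 60°C
42°C vs 60°C → primer B is higher.

Primer B, 60°C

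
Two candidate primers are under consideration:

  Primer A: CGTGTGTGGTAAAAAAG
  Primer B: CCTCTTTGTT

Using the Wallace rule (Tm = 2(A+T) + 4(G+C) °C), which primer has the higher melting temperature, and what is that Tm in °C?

Primer A: A+T=10, G+C=7 → Tm = 2(10)+4(7) = 48°C
Primer B: A+T=6, G+C=4 → Tm = 2(6)+4(4) = 28°C
48°C vs 28°C → primer A is higher.

Primer A, 48°C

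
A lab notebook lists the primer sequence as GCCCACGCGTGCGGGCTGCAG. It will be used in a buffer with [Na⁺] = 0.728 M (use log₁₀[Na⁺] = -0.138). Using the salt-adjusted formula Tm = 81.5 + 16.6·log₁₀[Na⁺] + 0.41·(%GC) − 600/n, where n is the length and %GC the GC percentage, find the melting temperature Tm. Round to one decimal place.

Length n = 21. Scanning the sequence gives A=2, G=9, C=8, T=2.
G+C = 17, so %GC = 17/21 × 100 = 80.952%
Salt term: 16.6 × (-0.138) = -2.291
GC term: 0.41 × 80.952 = 33.19; length term: −600/21 = −28.571
Tm = 81.5 + (-2.291) + 33.19 − 28.571 = 83.828 → 83.8°C

83.8°C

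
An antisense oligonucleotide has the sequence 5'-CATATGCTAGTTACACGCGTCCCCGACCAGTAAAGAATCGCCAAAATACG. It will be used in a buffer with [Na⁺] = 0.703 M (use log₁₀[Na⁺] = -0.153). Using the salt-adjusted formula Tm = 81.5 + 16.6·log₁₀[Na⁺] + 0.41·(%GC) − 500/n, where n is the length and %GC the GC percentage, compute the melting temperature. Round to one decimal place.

88.6°C

Length n = 50. Base counts: G=9, C=15, T=9, A=17
G+C = 24, so %GC = 24/50 × 100 = 48%
Salt term: 16.6 × (-0.153) = -2.54
GC term: 0.41 × 48 = 19.68; length term: −500/50 = −10
Tm = 81.5 + (-2.54) + 19.68 − 10 = 88.64 → 88.6°C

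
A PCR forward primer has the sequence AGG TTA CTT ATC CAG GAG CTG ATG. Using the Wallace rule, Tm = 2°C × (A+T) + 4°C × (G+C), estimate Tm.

Base counts: G=7, T=7, A=6, C=4
AT pairs contribute 13, GC pairs contribute 11.
Tm = 4·11 + 2·13 = 44 + 26 = 70°C

70°C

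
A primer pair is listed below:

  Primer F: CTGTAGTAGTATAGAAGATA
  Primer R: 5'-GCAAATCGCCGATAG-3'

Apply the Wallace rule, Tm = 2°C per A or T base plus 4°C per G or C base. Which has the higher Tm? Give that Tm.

Primer F, 52°C

Primer F: A+T=14, G+C=6 → Tm = 2(14)+4(6) = 52°C
Primer R: A+T=7, G+C=8 → Tm = 2(7)+4(8) = 46°C
52°C vs 46°C → primer F is higher.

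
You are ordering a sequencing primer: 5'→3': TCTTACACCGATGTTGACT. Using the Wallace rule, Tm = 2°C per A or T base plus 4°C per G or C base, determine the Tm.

A=4, C=5, G=3, T=7
AT pairs contribute 11, GC pairs contribute 8.
Tm = 4·8 + 2·11 = 32 + 22 = 54°C

54°C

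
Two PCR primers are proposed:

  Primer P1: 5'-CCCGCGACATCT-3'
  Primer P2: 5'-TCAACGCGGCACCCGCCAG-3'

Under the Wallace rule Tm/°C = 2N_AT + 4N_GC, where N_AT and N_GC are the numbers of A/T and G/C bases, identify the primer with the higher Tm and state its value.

Primer P1: A+T=4, G+C=8 → Tm = 2(4)+4(8) = 40°C
Primer P2: A+T=5, G+C=14 → Tm = 2(5)+4(14) = 66°C
40°C vs 66°C → primer P2 is higher.

Primer P2, 66°C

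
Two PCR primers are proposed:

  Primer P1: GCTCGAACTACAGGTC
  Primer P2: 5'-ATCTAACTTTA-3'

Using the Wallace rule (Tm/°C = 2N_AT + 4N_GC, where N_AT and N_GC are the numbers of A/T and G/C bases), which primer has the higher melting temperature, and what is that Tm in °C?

Primer P1: A+T=7, G+C=9 → Tm = 2(7)+4(9) = 50°C
Primer P2: A+T=9, G+C=2 → Tm = 2(9)+4(2) = 26°C
50°C vs 26°C → primer P1 is higher.

Primer P1, 50°C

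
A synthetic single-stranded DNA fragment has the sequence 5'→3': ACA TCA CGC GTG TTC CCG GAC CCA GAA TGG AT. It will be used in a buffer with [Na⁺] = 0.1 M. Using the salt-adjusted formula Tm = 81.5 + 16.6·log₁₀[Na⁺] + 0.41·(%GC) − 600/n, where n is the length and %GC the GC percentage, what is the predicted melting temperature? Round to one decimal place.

69.2°C

Length n = 32. G=8, T=6, C=10, A=8
G+C = 18, so %GC = 18/32 × 100 = 56.25%
Salt term: 16.6 × (-1) = -16.6
GC term: 0.41 × 56.25 = 23.062; length term: −600/32 = −18.75
Tm = 81.5 + (-16.6) + 23.062 − 18.75 = 69.212 → 69.2°C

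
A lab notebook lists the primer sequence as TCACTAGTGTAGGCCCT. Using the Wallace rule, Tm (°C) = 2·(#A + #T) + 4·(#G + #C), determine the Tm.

52°C

Scanning the sequence gives C=5, A=3, T=5, G=4.
AT pairs contribute 8, GC pairs contribute 9.
Tm = 2×8 + 4×9 = 52°C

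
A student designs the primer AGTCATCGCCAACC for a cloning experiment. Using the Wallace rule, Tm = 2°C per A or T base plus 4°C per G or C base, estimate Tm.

Base counts: C=6, T=2, G=2, A=4
AT pairs contribute 6, GC pairs contribute 8.
Tm = 2(6) + 4(8) = 12 + 32 = 44°C

44°C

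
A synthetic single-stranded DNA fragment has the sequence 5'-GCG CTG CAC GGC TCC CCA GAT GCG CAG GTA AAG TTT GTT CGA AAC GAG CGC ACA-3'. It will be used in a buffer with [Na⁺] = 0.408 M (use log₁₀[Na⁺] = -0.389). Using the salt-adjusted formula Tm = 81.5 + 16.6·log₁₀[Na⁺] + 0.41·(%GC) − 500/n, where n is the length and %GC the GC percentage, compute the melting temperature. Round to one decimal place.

90.1°C

Length n = 54. C=16, G=16, A=13, T=9
G+C = 32, so %GC = 32/54 × 100 = 59.259%
Salt term: 16.6 × (-0.389) = -6.457
GC term: 0.41 × 59.259 = 24.296; length term: −500/54 = −9.259
Tm = 81.5 + (-6.457) + 24.296 − 9.259 = 90.08 → 90.1°C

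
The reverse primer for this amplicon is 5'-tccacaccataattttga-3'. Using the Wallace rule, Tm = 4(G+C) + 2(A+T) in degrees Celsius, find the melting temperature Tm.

48°C

Base counts: G=1, A=6, C=5, T=6
A+T = 12, G+C = 6
Tm = 4·6 + 2·12 = 24 + 24 = 48°C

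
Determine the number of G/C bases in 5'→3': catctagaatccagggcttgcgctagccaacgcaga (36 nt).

20

Counting bases: T=6, C=11, G=9, A=10
G+C = 9 + 11 = 20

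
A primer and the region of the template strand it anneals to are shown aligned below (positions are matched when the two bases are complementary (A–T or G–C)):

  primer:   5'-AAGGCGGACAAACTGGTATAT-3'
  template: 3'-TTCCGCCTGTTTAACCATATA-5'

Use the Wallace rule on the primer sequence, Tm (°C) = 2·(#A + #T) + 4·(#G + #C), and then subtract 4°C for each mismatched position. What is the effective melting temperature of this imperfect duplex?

Primer base counts: A=8, T=4, G=6, C=3 → A+T=12, G+C=9
Perfect-match Tm = 2(12) + 4(9) = 24 + 36 = 60°C
Mismatches (positions where the bases are not complementary): 1 (at position 13)
Effective Tm = 60 − 1×4 = 60 − 4 = 56°C

56°C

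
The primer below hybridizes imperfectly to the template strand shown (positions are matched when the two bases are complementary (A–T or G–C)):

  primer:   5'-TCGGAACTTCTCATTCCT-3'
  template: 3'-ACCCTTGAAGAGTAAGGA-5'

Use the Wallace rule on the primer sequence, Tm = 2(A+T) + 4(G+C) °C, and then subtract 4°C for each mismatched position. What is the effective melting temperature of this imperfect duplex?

48°C

Primer base counts: A=3, T=7, G=2, C=6 → A+T=10, G+C=8
Perfect-match Tm = 2(10) + 4(8) = 20 + 32 = 52°C
Mismatches (positions where the bases are not complementary): 1 (at position 2)
Effective Tm = 52 − 1×4 = 52 − 4 = 48°C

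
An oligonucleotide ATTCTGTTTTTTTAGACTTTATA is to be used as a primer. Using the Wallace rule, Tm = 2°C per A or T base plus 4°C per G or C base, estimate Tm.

54°C

T=14, G=2, A=5, C=2
A+T = 19, G+C = 4
Tm = 2×19 + 4×4 = 54°C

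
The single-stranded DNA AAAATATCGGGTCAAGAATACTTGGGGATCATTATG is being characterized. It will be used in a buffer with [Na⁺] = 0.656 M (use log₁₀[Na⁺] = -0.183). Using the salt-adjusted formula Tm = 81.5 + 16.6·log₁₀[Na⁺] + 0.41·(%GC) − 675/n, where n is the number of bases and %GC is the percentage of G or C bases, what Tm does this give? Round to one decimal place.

74.5°C

Length n = 36. Base counts: A=13, C=4, G=9, T=10
G+C = 13, so %GC = 13/36 × 100 = 36.111%
Salt term: 16.6 × (-0.183) = -3.038
GC term: 0.41 × 36.111 = 14.806; length term: −675/36 = −18.75
Tm = 81.5 + (-3.038) + 14.806 − 18.75 = 74.518 → 74.5°C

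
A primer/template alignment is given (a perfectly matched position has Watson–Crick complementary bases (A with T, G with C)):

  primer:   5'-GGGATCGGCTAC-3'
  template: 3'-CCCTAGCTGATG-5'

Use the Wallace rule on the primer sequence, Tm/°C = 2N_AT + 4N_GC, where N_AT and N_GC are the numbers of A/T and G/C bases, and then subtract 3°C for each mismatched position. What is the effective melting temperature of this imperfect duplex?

37°C

Primer base counts: A=2, T=2, G=5, C=3 → A+T=4, G+C=8
Perfect-match Tm = 2(4) + 4(8) = 8 + 32 = 40°C
Mismatches (positions where the bases are not complementary): 1 (at position 8)
Effective Tm = 40 − 1×3 = 40 − 3 = 37°C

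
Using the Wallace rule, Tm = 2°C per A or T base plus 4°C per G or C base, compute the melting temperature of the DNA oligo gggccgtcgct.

40°C

Base counts: T=2, A=0, C=4, G=5
A+T = 2, G+C = 9
Tm = 2×2 + 4×9 = 40°C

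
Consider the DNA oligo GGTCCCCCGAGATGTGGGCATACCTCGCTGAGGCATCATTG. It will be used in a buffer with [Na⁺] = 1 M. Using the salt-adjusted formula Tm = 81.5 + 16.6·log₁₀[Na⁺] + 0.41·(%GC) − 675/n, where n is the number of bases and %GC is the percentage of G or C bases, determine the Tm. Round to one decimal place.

Length n = 41. Base counts: T=9, A=7, G=13, C=12
G+C = 25, so %GC = 25/41 × 100 = 60.976%
Salt term: 16.6 × (0) = 0
GC term: 0.41 × 60.976 = 25; length term: −675/41 = −16.463
Tm = 81.5 + (0) + 25 − 16.463 = 90.037 → 90.0°C

90.0°C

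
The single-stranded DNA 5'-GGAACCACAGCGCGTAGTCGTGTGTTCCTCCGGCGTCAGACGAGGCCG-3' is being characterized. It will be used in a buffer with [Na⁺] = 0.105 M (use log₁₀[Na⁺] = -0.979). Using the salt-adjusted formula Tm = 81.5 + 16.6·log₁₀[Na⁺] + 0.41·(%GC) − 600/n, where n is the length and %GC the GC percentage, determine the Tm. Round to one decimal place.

80.1°C

Length n = 48. T=8, A=8, C=15, G=17
G+C = 32, so %GC = 32/48 × 100 = 66.667%
Salt term: 16.6 × (-0.979) = -16.251
GC term: 0.41 × 66.667 = 27.333; length term: −600/48 = −12.5
Tm = 81.5 + (-16.251) + 27.333 − 12.5 = 80.082 → 80.1°C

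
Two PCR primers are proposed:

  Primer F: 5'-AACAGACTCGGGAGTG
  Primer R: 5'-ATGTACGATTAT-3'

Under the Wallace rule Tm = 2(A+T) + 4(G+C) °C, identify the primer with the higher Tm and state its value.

Primer F, 50°C

Primer F: A+T=7, G+C=9 → Tm = 2(7)+4(9) = 50°C
Primer R: A+T=9, G+C=3 → Tm = 2(9)+4(3) = 30°C
50°C vs 30°C → primer F is higher.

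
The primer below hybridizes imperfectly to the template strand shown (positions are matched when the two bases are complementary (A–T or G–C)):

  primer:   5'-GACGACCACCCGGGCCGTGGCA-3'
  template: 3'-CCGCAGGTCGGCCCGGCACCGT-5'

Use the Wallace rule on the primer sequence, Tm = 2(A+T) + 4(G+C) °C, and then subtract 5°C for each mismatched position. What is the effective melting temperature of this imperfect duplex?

Primer base counts: A=4, T=1, G=8, C=9 → A+T=5, G+C=17
Perfect-match Tm = 2(5) + 4(17) = 10 + 68 = 78°C
Mismatches (positions where the bases are not complementary): 3 (at positions 2, 5, 9)
Effective Tm = 78 − 3×5 = 78 − 15 = 63°C

63°C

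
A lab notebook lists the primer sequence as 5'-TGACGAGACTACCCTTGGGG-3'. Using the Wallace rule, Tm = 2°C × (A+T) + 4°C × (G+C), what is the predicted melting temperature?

Counting bases: G=7, A=4, C=5, T=4
So N_AT = 8 and N_GC = 12.
Tm = 4·12 + 2·8 = 48 + 16 = 64°C

64°C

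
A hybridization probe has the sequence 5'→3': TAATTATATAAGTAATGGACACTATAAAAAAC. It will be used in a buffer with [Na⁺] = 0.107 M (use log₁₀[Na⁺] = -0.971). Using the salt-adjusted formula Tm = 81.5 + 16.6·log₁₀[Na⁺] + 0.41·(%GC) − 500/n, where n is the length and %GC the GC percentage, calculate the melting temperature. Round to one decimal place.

57.4°C

Length n = 32. Counting bases: C=3, A=17, G=3, T=9
G+C = 6, so %GC = 6/32 × 100 = 18.75%
Salt term: 16.6 × (-0.971) = -16.119
GC term: 0.41 × 18.75 = 7.687; length term: −500/32 = −15.625
Tm = 81.5 + (-16.119) + 7.687 − 15.625 = 57.443 → 57.4°C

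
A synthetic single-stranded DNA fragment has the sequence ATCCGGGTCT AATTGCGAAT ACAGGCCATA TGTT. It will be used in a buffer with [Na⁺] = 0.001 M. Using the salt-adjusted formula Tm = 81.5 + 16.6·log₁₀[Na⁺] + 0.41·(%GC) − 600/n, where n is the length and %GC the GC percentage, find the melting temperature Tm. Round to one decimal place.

Length n = 34. Counting bases: T=10, C=7, G=8, A=9
G+C = 15, so %GC = 15/34 × 100 = 44.118%
Salt term: 16.6 × (-3) = -49.8
GC term: 0.41 × 44.118 = 18.088; length term: −600/34 = −17.647
Tm = 81.5 + (-49.8) + 18.088 − 17.647 = 32.141 → 32.1°C

32.1°C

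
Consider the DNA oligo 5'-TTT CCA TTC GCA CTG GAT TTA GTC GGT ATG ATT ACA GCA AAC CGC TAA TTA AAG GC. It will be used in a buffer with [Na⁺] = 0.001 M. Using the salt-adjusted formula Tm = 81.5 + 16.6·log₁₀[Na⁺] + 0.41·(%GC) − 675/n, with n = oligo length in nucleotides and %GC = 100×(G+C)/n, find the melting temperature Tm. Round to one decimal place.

Length n = 56. C=12, T=17, A=16, G=11
G+C = 23, so %GC = 23/56 × 100 = 41.071%
Salt term: 16.6 × (-3) = -49.8
GC term: 0.41 × 41.071 = 16.839; length term: −675/56 = −12.054
Tm = 81.5 + (-49.8) + 16.839 − 12.054 = 36.485 → 36.5°C

36.5°C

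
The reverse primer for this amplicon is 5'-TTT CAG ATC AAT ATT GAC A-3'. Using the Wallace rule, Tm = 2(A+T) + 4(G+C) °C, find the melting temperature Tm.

48°C

T=7, G=2, C=3, A=7
So N_AT = 14 and N_GC = 5.
Tm = 2×14 + 4×5 = 48°C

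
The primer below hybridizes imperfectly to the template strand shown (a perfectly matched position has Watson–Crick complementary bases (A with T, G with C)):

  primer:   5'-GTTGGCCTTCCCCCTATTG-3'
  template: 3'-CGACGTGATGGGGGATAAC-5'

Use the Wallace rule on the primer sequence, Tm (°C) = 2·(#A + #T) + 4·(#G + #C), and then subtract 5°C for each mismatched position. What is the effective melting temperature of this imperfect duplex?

Primer base counts: A=1, T=7, G=4, C=7 → A+T=8, G+C=11
Perfect-match Tm = 2(8) + 4(11) = 16 + 44 = 60°C
Mismatches (positions where the bases are not complementary): 4 (at positions 2, 5, 6, 9)
Effective Tm = 60 − 4×5 = 60 − 20 = 40°C

40°C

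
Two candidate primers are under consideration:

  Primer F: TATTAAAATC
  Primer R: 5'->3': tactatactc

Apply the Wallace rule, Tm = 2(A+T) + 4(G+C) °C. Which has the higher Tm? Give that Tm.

Primer R, 26°C

Primer F: A+T=9, G+C=1 → Tm = 2(9)+4(1) = 22°C
Primer R: A+T=7, G+C=3 → Tm = 2(7)+4(3) = 26°C
22°C vs 26°C → primer R is higher.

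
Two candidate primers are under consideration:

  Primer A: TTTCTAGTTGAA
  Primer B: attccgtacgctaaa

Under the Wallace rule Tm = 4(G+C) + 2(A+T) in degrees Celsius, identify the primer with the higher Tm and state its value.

Primer A: A+T=9, G+C=3 → Tm = 2(9)+4(3) = 30°C
Primer B: A+T=9, G+C=6 → Tm = 2(9)+4(6) = 42°C
30°C vs 42°C → primer B is higher.

Primer B, 42°C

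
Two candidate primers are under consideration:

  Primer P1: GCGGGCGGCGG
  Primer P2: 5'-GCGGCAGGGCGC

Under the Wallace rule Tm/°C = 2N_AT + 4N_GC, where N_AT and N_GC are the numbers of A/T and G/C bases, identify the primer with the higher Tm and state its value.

Primer P1: A+T=0, G+C=11 → Tm = 2(0)+4(11) = 44°C
Primer P2: A+T=1, G+C=11 → Tm = 2(1)+4(11) = 46°C
44°C vs 46°C → primer P2 is higher.

Primer P2, 46°C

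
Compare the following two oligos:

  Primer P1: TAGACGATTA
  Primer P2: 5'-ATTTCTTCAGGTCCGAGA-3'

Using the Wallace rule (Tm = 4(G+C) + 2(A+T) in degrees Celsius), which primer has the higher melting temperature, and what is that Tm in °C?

Primer P2, 52°C

Primer P1: A+T=7, G+C=3 → Tm = 2(7)+4(3) = 26°C
Primer P2: A+T=10, G+C=8 → Tm = 2(10)+4(8) = 52°C
26°C vs 52°C → primer P2 is higher.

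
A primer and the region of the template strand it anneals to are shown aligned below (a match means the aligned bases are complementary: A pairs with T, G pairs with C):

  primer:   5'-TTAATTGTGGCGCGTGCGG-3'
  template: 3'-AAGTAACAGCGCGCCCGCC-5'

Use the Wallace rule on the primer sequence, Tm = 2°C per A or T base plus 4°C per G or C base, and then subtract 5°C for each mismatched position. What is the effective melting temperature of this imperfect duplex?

Primer base counts: A=2, T=6, G=8, C=3 → A+T=8, G+C=11
Perfect-match Tm = 2(8) + 4(11) = 16 + 44 = 60°C
Mismatches (positions where the bases are not complementary): 3 (at positions 3, 9, 15)
Effective Tm = 60 − 3×5 = 60 − 15 = 45°C

45°C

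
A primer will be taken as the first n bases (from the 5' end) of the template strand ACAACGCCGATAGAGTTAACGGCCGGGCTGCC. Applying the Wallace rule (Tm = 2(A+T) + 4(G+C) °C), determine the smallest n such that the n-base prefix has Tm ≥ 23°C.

First 7 bases: ACAACGC → Tm = 22°C (< 23°C)
First 8 bases: ACAACGCC → Tm = 26°C (≥ 23°C)
Each additional base adds 2°C (A/T) or 4°C (G/C), so Tm is non-decreasing in n; n = 8 is the first length to reach 23°C.

n = 8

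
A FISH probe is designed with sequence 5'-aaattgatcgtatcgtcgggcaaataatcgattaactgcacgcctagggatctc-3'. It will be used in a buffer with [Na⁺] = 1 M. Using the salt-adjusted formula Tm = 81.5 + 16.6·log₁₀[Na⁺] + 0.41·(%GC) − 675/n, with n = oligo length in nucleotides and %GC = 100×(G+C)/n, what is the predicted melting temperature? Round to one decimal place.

Length n = 54. Base counts: A=16, T=14, G=12, C=12
G+C = 24, so %GC = 24/54 × 100 = 44.444%
Salt term: 16.6 × (0) = 0
GC term: 0.41 × 44.444 = 18.222; length term: −675/54 = −12.5
Tm = 81.5 + (0) + 18.222 − 12.5 = 87.222 → 87.2°C

87.2°C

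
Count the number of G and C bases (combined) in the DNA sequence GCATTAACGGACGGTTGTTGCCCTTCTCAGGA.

G=9, T=9, C=8, A=6
G+C = 9 + 8 = 17

17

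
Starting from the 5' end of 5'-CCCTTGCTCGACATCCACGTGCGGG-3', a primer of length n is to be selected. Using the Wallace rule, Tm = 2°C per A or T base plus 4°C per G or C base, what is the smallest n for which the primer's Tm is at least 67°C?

First 20 bases: CCCTTGCTCGACATCCACGT → Tm = 64°C (< 67°C)
First 21 bases: CCCTTGCTCGACATCCACGTG → Tm = 68°C (≥ 67°C)
Since every base adds ≥2°C, Tm only increases with n, so the threshold is first crossed at n = 21.

n = 21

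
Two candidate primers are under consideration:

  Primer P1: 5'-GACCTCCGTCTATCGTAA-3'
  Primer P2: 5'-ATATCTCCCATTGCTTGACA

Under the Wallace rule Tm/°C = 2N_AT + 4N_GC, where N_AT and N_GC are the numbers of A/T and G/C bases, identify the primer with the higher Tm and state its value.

Primer P1: A+T=9, G+C=9 → Tm = 2(9)+4(9) = 54°C
Primer P2: A+T=12, G+C=8 → Tm = 2(12)+4(8) = 56°C
54°C vs 56°C → primer P2 is higher.

Primer P2, 56°C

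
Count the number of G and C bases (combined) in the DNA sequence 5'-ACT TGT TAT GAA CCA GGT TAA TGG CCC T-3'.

Counting bases: G=6, C=6, T=9, A=7
Total G or C: 6 + 6 = 12

12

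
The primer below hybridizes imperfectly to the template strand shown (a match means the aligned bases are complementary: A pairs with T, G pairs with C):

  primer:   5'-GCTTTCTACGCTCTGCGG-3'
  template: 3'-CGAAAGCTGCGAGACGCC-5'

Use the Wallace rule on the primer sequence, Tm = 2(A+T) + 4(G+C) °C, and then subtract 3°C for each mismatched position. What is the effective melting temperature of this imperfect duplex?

Primer base counts: A=1, T=6, G=5, C=6 → A+T=7, G+C=11
Perfect-match Tm = 2(7) + 4(11) = 14 + 44 = 58°C
Mismatches (positions where the bases are not complementary): 1 (at position 7)
Effective Tm = 58 − 1×3 = 58 − 3 = 55°C

55°C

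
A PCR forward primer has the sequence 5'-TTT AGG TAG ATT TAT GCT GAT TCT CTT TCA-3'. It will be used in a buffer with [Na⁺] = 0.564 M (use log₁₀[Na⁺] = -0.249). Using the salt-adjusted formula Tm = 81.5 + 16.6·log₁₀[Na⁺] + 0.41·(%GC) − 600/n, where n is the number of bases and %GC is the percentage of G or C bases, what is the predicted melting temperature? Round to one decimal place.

69.7°C

Length n = 30. Scanning the sequence gives C=4, A=6, G=5, T=15.
G+C = 9, so %GC = 9/30 × 100 = 30%
Salt term: 16.6 × (-0.249) = -4.133
GC term: 0.41 × 30 = 12.3; length term: −600/30 = −20
Tm = 81.5 + (-4.133) + 12.3 − 20 = 69.667 → 69.7°C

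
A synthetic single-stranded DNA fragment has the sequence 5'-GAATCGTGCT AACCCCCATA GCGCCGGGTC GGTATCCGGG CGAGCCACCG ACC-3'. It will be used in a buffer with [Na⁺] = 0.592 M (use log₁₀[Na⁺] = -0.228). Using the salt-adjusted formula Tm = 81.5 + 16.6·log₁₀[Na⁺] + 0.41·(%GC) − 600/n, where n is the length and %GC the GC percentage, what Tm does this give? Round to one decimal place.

94.2°C

Length n = 53. C=20, T=7, G=16, A=10
G+C = 36, so %GC = 36/53 × 100 = 67.925%
Salt term: 16.6 × (-0.228) = -3.785
GC term: 0.41 × 67.925 = 27.849; length term: −600/53 = −11.321
Tm = 81.5 + (-3.785) + 27.849 − 11.321 = 94.243 → 94.2°C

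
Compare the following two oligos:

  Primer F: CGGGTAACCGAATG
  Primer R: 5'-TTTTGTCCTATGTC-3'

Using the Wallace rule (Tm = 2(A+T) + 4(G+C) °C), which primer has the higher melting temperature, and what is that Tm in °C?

Primer F: A+T=6, G+C=8 → Tm = 2(6)+4(8) = 44°C
Primer R: A+T=9, G+C=5 → Tm = 2(9)+4(5) = 38°C
44°C vs 38°C → primer F is higher.

Primer F, 44°C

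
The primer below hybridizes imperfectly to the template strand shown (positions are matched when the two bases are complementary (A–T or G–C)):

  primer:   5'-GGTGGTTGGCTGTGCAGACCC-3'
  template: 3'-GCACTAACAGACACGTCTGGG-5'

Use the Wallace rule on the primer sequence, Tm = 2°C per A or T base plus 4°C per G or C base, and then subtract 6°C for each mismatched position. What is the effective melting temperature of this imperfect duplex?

52°C

Primer base counts: A=2, T=5, G=9, C=5 → A+T=7, G+C=14
Perfect-match Tm = 2(7) + 4(14) = 14 + 56 = 70°C
Mismatches (positions where the bases are not complementary): 3 (at positions 1, 5, 9)
Effective Tm = 70 − 3×6 = 70 − 18 = 52°C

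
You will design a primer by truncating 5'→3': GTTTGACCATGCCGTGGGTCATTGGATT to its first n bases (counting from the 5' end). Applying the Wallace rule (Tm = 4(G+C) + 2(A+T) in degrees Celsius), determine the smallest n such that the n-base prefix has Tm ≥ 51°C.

First 16 bases: GTTTGACCATGCCGTG → Tm = 50°C (< 51°C)
First 17 bases: GTTTGACCATGCCGTGG → Tm = 54°C (≥ 51°C)
Since every base adds ≥2°C, Tm only increases with n, so the threshold is first crossed at n = 17.

n = 17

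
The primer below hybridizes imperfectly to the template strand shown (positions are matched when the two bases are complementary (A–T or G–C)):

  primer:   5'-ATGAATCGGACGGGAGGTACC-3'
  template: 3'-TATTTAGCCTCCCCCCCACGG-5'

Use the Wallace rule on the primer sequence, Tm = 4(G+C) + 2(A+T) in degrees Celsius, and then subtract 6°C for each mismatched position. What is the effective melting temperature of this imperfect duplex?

42°C

Primer base counts: A=6, T=3, G=8, C=4 → A+T=9, G+C=12
Perfect-match Tm = 2(9) + 4(12) = 18 + 48 = 66°C
Mismatches (positions where the bases are not complementary): 4 (at positions 3, 11, 15, 19)
Effective Tm = 66 − 4×6 = 66 − 24 = 42°C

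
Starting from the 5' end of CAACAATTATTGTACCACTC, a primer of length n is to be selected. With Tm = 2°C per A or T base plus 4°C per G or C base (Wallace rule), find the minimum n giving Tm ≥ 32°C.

First 12 bases: CAACAATTATTG → Tm = 30°C (< 32°C)
First 13 bases: CAACAATTATTGT → Tm = 32°C (≥ 32°C)
Each additional base adds 2°C (A/T) or 4°C (G/C), so Tm is non-decreasing in n; n = 13 is the first length to reach 32°C.

n = 13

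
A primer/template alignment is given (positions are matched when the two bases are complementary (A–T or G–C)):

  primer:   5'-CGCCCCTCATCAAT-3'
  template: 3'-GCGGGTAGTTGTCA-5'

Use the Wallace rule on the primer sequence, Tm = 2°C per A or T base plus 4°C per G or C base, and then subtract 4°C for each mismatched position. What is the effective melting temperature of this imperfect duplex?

Primer base counts: A=3, T=3, G=1, C=7 → A+T=6, G+C=8
Perfect-match Tm = 2(6) + 4(8) = 12 + 32 = 44°C
Mismatches (positions where the bases are not complementary): 3 (at positions 6, 10, 13)
Effective Tm = 44 − 3×4 = 44 − 12 = 32°C

32°C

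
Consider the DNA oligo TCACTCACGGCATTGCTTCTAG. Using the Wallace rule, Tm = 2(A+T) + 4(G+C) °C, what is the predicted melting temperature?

66°C

Counting bases: G=4, C=7, A=4, T=7
So N_AT = 11 and N_GC = 11.
Tm = 4·11 + 2·11 = 44 + 22 = 66°C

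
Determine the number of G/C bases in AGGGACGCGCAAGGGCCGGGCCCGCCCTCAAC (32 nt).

Scanning the sequence gives A=6, C=13, T=1, G=12.
Total G or C: 12 + 13 = 25

25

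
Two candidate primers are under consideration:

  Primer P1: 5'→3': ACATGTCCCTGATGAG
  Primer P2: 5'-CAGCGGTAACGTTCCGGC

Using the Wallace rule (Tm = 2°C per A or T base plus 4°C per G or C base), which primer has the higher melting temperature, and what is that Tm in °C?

Primer P2, 60°C

Primer P1: A+T=8, G+C=8 → Tm = 2(8)+4(8) = 48°C
Primer P2: A+T=6, G+C=12 → Tm = 2(6)+4(12) = 60°C
48°C vs 60°C → primer P2 is higher.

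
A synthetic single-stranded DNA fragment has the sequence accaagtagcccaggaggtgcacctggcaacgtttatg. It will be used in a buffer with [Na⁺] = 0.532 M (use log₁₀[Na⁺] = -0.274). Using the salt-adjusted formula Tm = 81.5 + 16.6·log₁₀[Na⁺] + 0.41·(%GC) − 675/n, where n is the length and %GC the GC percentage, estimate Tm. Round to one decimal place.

81.8°C

Length n = 38. Base counts: G=11, T=7, A=10, C=10
G+C = 21, so %GC = 21/38 × 100 = 55.263%
Salt term: 16.6 × (-0.274) = -4.548
GC term: 0.41 × 55.263 = 22.658; length term: −675/38 = −17.763
Tm = 81.5 + (-4.548) + 22.658 − 17.763 = 81.847 → 81.8°C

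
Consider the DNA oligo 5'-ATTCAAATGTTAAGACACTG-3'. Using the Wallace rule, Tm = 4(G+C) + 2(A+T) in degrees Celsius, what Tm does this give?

52°C

C=3, A=8, T=6, G=3
So N_AT = 14 and N_GC = 6.
Tm = 2(14) + 4(6) = 28 + 24 = 52°C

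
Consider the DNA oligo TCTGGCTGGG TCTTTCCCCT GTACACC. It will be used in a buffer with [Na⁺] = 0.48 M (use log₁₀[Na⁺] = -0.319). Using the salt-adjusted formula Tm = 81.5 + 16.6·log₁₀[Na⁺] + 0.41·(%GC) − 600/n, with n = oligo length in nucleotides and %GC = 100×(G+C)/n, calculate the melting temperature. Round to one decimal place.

78.3°C

Length n = 27. Base counts: C=10, T=9, G=6, A=2
G+C = 16, so %GC = 16/27 × 100 = 59.259%
Salt term: 16.6 × (-0.319) = -5.295
GC term: 0.41 × 59.259 = 24.296; length term: −600/27 = −22.222
Tm = 81.5 + (-5.295) + 24.296 − 22.222 = 78.279 → 78.3°C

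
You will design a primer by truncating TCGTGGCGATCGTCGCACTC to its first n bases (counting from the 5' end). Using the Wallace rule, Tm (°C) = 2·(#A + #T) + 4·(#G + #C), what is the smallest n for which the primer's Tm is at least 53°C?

First 15 bases: TCGTGGCGATCGTCG → Tm = 50°C (< 53°C)
First 16 bases: TCGTGGCGATCGTCGC → Tm = 54°C (≥ 53°C)
Since every base adds ≥2°C, Tm only increases with n, so the threshold is first crossed at n = 16.

n = 16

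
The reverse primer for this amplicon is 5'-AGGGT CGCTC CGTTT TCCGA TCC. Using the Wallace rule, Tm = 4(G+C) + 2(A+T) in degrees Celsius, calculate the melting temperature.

Scanning the sequence gives G=6, A=2, C=8, T=7.
So N_AT = 9 and N_GC = 14.
Tm = 4·14 + 2·9 = 56 + 18 = 74°C

74°C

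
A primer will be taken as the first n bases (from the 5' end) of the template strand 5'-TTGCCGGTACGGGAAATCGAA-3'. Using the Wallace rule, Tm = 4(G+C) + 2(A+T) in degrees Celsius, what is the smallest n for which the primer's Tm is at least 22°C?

First 6 bases: TTGCCG → Tm = 20°C (< 22°C)
First 7 bases: TTGCCGG → Tm = 24°C (≥ 22°C)
Each additional base adds 2°C (A/T) or 4°C (G/C), so Tm is non-decreasing in n; n = 7 is the first length to reach 22°C.

n = 7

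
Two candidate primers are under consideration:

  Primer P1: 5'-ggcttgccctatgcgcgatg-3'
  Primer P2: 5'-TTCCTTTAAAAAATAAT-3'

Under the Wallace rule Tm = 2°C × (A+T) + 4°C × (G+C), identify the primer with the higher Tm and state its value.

Primer P1, 66°C

Primer P1: A+T=7, G+C=13 → Tm = 2(7)+4(13) = 66°C
Primer P2: A+T=15, G+C=2 → Tm = 2(15)+4(2) = 38°C
66°C vs 38°C → primer P1 is higher.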